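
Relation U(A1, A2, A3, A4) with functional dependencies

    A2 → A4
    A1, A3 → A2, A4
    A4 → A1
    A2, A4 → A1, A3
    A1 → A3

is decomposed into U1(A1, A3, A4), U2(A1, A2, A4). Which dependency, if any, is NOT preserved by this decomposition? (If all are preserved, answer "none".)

none

A2 → A4 lies within U2.
A1, A3 → A2, A4: restricted closure across fragments reaches A2, A4.
A4 → A1 lies within U1.
A2, A4 → A1, A3: restricted closure across fragments reaches A1, A3.
A1 → A3 lies within U1.
Every dependency is enforceable on the fragments, so the decomposition is dependency-preserving.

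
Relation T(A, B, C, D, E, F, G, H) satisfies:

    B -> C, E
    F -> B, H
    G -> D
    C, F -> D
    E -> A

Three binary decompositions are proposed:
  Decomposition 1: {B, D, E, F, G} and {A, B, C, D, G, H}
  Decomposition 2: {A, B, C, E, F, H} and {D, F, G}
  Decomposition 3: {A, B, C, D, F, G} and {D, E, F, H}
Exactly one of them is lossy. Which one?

Decomposition 1

Decomposition 1: common = {B, D, G}, closure = {A, B, C, D, E, G} → lossy.
Decomposition 2: common = {F}, closure = {A, B, C, D, E, F, H} → lossless.
Decomposition 3: common = {D, F}, closure = {A, B, C, D, E, F, H} → lossless.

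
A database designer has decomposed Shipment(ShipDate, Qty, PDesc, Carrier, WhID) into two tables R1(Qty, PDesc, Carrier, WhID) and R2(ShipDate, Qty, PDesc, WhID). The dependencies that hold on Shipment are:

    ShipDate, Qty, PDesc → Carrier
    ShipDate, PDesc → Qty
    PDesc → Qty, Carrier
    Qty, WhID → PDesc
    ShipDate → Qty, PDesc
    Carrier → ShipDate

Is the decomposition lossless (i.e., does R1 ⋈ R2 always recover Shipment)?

Common attributes: R1 ∩ R2 = {Qty, PDesc, WhID}.
Closure of {Qty, PDesc, WhID}: PDesc → Qty, Carrier applies, adding Carrier; Carrier → ShipDate applies, adding ShipDate. So (Qty, PDesc, WhID)⁺ = {ShipDate, Qty, PDesc, Carrier, WhID}.
This closure contains every attribute of R1, so R1 ∩ R2 → R1. The join is lossless.

Yes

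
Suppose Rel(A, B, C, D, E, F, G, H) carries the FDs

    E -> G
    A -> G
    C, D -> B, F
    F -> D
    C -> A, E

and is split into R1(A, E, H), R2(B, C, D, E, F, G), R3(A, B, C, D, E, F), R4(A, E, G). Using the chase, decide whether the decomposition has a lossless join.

Chase test. Columns are A, B, C, D, E, F, G, H; row i has aⱼ where attribute j ∈ Ri, else bᵢⱼ.
Initial tableau (one row per fragment):
  row 1: a1 b12 b13 b14 a5 b16 b17 a8
  row 2: b21 a2 a3 a4 a5 a6 a7 b28
  row 3: a1 a2 a3 a4 a5 a6 b37 b38
  row 4: a1 b42 b43 b44 a5 b46 a7 b48
Rows 1 and 2 agree on E; apply E→G and equate their G entries.
Rows 1 and 3 agree on E; apply E→G and equate their G entries.
Rows 2 and 3 agree on C; apply C→A, E and equate their A, E entries.
No row becomes fully distinguished — the join is lossy.

No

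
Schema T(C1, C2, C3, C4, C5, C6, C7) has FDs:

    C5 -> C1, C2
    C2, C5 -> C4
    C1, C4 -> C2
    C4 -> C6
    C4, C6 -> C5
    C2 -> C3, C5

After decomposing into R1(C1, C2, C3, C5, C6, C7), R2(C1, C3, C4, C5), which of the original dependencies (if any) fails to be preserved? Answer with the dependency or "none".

C5 → C1, C2 lies within R1.
C2, C5 → C4: restricted closure across fragments reaches C4.
C1, C4 → C2: restricted closure across fragments reaches C2.
C4 → C6: restricted closure across fragments reaches C6.
C4, C6 → C5: restricted closure across fragments reaches C5.
C2 → C3, C5 lies within R1.
Every dependency is enforceable on the fragments, so the decomposition is dependency-preserving.

none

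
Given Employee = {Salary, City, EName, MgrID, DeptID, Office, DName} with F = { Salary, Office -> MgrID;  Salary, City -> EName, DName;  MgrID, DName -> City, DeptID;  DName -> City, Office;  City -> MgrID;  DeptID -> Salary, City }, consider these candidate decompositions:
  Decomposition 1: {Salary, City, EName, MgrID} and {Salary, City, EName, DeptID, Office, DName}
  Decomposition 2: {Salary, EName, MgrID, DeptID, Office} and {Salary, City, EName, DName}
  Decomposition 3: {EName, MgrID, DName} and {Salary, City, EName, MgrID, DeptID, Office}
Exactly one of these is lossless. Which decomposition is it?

Decomposition 1: common = {Salary, City, EName}, closure = {Salary, City, EName, MgrID, DeptID, Office, DName} → lossless.
Decomposition 2: common = {Salary, EName}, closure = {Salary, EName} → lossy.
Decomposition 3: common = {EName, MgrID}, closure = {EName, MgrID} → lossy.

Decomposition 1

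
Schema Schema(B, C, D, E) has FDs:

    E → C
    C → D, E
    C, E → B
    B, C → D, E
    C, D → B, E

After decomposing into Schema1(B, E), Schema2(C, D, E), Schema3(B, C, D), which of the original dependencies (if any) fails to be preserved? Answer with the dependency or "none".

none

E → C lies within Schema2.
C → D, E lies within Schema2.
C, E → B: restricted closure across fragments reaches B.
B, C → D, E: restricted closure across fragments reaches D, E.
C, D → B, E: restricted closure across fragments reaches B, E.
Every dependency is enforceable on the fragments, so the decomposition is dependency-preserving.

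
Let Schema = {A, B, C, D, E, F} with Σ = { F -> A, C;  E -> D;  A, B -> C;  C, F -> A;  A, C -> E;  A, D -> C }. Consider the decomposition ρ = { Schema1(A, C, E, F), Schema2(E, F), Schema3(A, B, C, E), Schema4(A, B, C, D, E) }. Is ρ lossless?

Chase test. Columns are A, B, C, D, E, F; row i has aⱼ where attribute j ∈ Schemai, else bᵢⱼ.
Initial tableau (one row per fragment):
  row 1: a1 b12 a3 b14 a5 a6
  row 2: b21 b22 b23 b24 a5 a6
  row 3: a1 a2 a3 b34 a5 b36
  row 4: a1 a2 a3 a4 a5 b46
Rows 1 and 2 agree on F; apply F→A, C and equate their A, C entries.
Rows 1 and 2 agree on E; apply E→D and equate their D entries.
Rows 1 and 3 agree on E; apply E→D and equate their D entries.
Rows 1 and 4 agree on E; apply E→D and equate their D entries.
No row becomes fully distinguished — the join is lossy.

No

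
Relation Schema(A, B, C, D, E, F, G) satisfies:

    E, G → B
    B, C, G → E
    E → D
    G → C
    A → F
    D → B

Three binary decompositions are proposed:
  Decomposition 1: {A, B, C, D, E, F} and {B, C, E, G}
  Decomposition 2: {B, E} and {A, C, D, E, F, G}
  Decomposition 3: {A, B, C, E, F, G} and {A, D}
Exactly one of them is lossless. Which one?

Decomposition 2

Decomposition 1: common = {B, C, E}, closure = {B, C, D, E} → lossy.
Decomposition 2: common = {E}, closure = {B, D, E} → lossless.
Decomposition 3: common = {A}, closure = {A, F} → lossy.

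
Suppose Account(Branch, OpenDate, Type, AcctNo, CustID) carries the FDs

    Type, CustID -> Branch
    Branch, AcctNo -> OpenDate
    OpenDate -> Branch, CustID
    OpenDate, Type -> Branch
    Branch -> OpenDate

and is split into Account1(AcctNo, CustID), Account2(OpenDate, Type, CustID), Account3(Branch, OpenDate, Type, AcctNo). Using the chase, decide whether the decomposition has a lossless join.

Yes

Chase test. Columns are Branch, OpenDate, Type, AcctNo, CustID; row i has aⱼ where attribute j ∈ Accounti, else bᵢⱼ.
Initial tableau (one row per fragment):
  row 1: b11 b12 b13 a4 a5
  row 2: b21 a2 a3 b24 a5
  row 3: a1 a2 a3 a4 b35
Rows 2 and 3 agree on OpenDate; apply OpenDate→Branch, CustID and equate their Branch, CustID entries.
Row 3 is now all distinguished symbols — the join is lossless.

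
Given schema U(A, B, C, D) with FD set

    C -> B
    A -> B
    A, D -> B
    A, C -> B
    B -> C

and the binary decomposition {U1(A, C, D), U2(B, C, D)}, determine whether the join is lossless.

Common attributes: U1 ∩ U2 = {C, D}.
Closure of {C, D}: C → B applies, adding B. So (C, D)⁺ = {B, C, D}.
This closure contains every attribute of U2, so U1 ∩ U2 → U2. The join is lossless.

Yes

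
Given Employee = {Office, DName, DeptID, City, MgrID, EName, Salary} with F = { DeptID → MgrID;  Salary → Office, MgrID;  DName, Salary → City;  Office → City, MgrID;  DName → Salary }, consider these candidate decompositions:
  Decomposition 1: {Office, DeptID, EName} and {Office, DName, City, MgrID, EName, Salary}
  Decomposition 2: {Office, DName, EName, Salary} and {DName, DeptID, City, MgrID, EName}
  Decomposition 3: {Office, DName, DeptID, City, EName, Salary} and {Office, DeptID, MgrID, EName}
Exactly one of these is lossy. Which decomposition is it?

Decomposition 1: common = {Office, EName}, closure = {Office, City, MgrID, EName} → lossy.
Decomposition 2: common = {DName, EName}, closure = {Office, DName, City, MgrID, EName, Salary} → lossless.
Decomposition 3: common = {Office, DeptID, EName}, closure = {Office, DeptID, City, MgrID, EName} → lossless.

Decomposition 1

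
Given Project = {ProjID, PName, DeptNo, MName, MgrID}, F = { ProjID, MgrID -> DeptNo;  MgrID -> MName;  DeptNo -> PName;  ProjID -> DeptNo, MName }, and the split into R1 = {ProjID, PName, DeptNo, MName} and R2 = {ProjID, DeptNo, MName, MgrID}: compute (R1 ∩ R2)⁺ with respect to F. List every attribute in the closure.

R1 ∩ R2 = {ProjID, DeptNo, MName}.
DeptNo → PName applies, adding PName
Closure: {ProjID, PName, DeptNo, MName}.

ProjID, PName, DeptNo, MName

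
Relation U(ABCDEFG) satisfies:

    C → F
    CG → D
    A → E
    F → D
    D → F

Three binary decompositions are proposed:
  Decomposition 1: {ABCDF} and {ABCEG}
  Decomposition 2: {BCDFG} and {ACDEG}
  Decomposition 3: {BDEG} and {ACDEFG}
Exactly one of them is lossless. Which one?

Decomposition 1

Decomposition 1: common = {ABC}, closure = {ABCDEF} → lossless.
Decomposition 2: common = {CDG}, closure = {CDFG} → lossy.
Decomposition 3: common = {DEG}, closure = {DEFG} → lossy.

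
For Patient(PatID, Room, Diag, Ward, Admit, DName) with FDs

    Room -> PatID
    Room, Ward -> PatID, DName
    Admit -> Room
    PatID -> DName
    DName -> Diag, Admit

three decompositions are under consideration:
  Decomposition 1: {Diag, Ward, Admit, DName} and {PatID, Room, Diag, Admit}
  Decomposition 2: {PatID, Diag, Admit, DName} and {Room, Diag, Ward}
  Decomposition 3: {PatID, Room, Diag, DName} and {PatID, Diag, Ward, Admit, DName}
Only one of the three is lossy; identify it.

Decomposition 2

Decomposition 1: common = {Diag, Admit}, closure = {PatID, Room, Diag, Admit, DName} → lossless.
Decomposition 2: common = {Diag}, closure = {Diag} → lossy.
Decomposition 3: common = {PatID, Diag, DName}, closure = {PatID, Room, Diag, Admit, DName} → lossless.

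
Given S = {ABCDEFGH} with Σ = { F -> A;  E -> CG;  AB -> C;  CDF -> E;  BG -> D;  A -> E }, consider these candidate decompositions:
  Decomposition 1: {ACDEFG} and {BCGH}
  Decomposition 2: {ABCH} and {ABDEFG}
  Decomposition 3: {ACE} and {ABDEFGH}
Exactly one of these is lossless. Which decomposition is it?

Decomposition 1: common = {CG}, closure = {CG} → lossy.
Decomposition 2: common = {AB}, closure = {ABCDEG} → lossy.
Decomposition 3: common = {AE}, closure = {ACEG} → lossless.

Decomposition 3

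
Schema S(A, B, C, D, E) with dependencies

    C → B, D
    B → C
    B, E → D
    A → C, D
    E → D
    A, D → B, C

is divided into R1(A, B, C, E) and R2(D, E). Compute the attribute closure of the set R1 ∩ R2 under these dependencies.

R1 ∩ R2 = {E}.
E → D applies, adding D
Closure: {D, E}.

D, E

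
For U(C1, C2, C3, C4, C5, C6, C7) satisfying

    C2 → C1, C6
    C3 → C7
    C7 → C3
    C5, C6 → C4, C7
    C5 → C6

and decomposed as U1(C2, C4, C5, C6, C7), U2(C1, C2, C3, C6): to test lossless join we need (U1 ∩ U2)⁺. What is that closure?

C1, C2, C6

U1 ∩ U2 = {C2, C6}.
C2 → C1, C6 applies, adding C1
Closure: {C1, C2, C6}.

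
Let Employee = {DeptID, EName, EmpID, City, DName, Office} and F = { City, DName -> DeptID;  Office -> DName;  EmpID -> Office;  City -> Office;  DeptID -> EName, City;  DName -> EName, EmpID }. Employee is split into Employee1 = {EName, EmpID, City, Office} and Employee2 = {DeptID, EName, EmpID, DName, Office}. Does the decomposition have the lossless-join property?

Common attributes: Employee1 ∩ Employee2 = {EName, EmpID, Office}.
Closure of {EName, EmpID, Office}: Office → DName applies, adding DName. So (EName, EmpID, Office)⁺ = {EName, EmpID, DName, Office}.
The closure contains neither all of Employee1 = {EName, EmpID, City, Office} nor all of Employee2 = {DeptID, EName, EmpID, DName, Office}, so the common attributes are not a superkey of either fragment. The join is lossy.

No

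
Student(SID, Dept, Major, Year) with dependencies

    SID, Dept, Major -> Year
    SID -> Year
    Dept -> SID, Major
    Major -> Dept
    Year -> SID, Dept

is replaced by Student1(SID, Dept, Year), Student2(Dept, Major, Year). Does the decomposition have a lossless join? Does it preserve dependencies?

Lossless test: (Dept, Year)⁺ = {SID, Dept, Major, Year}, which contains all of one fragment — lossless.
Dependency preservation: SID, Dept, Major → Year; Dept → SID, Major are not contained in any single fragment, but the restricted closure of each left-hand side across the fragments still reaches the right-hand side; the remaining FDs each lie inside some fragment. All dependencies are preserved.

lossless and dependency-preserving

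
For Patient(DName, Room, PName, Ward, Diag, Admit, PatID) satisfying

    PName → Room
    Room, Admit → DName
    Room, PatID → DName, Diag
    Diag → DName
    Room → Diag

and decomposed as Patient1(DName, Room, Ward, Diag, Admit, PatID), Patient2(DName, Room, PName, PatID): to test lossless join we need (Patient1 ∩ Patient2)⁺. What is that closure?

DName, Room, Diag, PatID

Patient1 ∩ Patient2 = {DName, Room, PatID}.
Room, PatID → DName, Diag applies, adding Diag
Closure: {DName, Room, Diag, PatID}.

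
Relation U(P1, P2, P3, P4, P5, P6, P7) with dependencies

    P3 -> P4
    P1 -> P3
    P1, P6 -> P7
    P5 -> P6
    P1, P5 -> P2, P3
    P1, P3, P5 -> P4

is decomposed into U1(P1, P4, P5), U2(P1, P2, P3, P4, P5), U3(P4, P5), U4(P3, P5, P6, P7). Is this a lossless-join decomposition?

Chase test. Columns are P1, P2, P3, P4, P5, P6, P7; row i has aⱼ where attribute j ∈ Ui, else bᵢⱼ.
Initial tableau (one row per fragment):
  row 1: a1 b12 b13 a4 a5 b16 b17
  row 2: a1 a2 a3 a4 a5 b26 b27
  row 3: b31 b32 b33 a4 a5 b36 b37
  row 4: b41 b42 a3 b44 a5 a6 a7
Rows 2 and 4 agree on P3; apply P3→P4 and equate their P4 entries.
Rows 1 and 2 agree on P1; apply P1→P3 and equate their P3 entries.
Rows 1 and 2 agree on P5; apply P5→P6 and equate their P6 entries.
Rows 1 and 3 agree on P5; apply P5→P6 and equate their P6 entries.
Rows 1 and 4 agree on P5; apply P5→P6 and equate their P6 entries.
Rows 1 and 2 agree on P1, P5; apply P1, P5→P2, P3 and equate their P2, P3 entries.
Rows 1 and 2 agree on P1, P6; apply P1, P6→P7 and equate their P7 entries.
No row becomes fully distinguished — the join is lossy.

No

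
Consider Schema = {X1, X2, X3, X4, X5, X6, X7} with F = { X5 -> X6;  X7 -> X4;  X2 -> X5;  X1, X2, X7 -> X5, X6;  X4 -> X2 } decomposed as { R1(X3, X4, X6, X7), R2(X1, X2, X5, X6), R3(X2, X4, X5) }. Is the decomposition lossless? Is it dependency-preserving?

Lossless test (chase): Rows 2 and 3 agree on X5; apply X5→X6 and equate their X6 entries. Rows 1 and 3 agree on X4; apply X4→X2 and equate their X2 entries. Rows 1 and 2 agree on X2; apply X2→X5 and equate their X5 entries. No row becomes fully distinguished — the join is lossy.
Dependency preservation: X1, X2, X7 → X5, X6 is not contained in any single fragment, but the restricted closure of its left-hand side across the fragments still reaches the right-hand side; the remaining FDs each lie inside some fragment. All dependencies are preserved.

lossy but dependency-preserving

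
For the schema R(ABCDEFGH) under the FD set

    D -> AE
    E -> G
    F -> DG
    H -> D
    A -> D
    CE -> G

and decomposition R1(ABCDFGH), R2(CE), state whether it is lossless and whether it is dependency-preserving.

lossy and not dependency-preserving

Lossless test: (C)⁺ = {C}, which is a superkey of neither fragment — lossy.
Dependency preservation: the restricted closure of {D} across the fragments never reaches {AE}, so D → AE cannot be enforced without a join — not preserved.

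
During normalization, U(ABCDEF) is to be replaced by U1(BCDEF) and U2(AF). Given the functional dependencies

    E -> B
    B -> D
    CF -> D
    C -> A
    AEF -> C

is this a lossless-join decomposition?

Common attributes: U1 ∩ U2 = {F}.
No dependency enlarges {F}, so (F)⁺ = {F}.
The closure contains neither all of U1 = {BCDEF} nor all of U2 = {AF}, so the common attributes are not a superkey of either fragment. The join is lossy.

No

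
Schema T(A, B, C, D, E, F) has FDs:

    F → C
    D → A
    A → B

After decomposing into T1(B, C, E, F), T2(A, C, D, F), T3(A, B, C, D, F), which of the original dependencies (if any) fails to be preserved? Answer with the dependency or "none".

none

F → C lies within T1.
D → A lies within T2.
A → B lies within T3.
Every dependency is enforceable on the fragments, so the decomposition is dependency-preserving.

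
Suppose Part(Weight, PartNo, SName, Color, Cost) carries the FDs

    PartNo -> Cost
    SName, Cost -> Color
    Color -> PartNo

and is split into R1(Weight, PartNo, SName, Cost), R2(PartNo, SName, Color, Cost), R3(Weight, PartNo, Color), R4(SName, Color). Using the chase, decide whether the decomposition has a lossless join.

Chase test. Columns are Weight, PartNo, SName, Color, Cost; row i has aⱼ where attribute j ∈ Ri, else bᵢⱼ.
Initial tableau (one row per fragment):
  row 1: a1 a2 a3 b14 a5
  row 2: b21 a2 a3 a4 a5
  row 3: a1 a2 b33 a4 b35
  row 4: b41 b42 a3 a4 b45
Rows 1 and 3 agree on PartNo; apply PartNo→Cost and equate their Cost entries.
Rows 1 and 2 agree on SName, Cost; apply SName, Cost→Color and equate their Color entries.
Rows 1 and 4 agree on Color; apply Color→PartNo and equate their PartNo entries.
Rows 1 and 4 agree on PartNo; apply PartNo→Cost and equate their Cost entries.
Row 1 is now all distinguished symbols — the join is lossless.

Yes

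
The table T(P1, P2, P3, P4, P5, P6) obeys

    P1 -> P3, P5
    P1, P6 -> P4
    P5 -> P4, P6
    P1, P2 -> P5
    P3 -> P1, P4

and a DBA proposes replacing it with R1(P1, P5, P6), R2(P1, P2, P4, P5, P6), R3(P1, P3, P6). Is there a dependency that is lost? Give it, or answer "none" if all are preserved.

P1 → P3, P5: restricted closure across fragments reaches P3, P5.
P1, P6 → P4 lies within R2.
P5 → P4, P6 lies within R2.
P1, P2 → P5 lies within R2.
P3 → P1, P4: restricted closure across fragments reaches P1, P4.
Every dependency is enforceable on the fragments, so the decomposition is dependency-preserving.

none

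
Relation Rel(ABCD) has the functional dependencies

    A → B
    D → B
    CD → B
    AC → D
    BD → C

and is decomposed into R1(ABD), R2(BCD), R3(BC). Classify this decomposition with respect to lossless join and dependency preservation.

lossless but not dependency-preserving

Lossless test (chase): Rows 1 and 2 agree on BD; apply BD→C and equate their C entries. Row 1 is now all distinguished symbols — the join is lossless.
Dependency preservation: the restricted closure of {AC} across the fragments never reaches {D}, so AC → D cannot be enforced without a join — not preserved.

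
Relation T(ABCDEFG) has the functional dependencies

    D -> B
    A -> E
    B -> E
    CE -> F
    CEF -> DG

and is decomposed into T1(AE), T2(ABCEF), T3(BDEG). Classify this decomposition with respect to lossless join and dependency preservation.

Lossless test (chase): applying each FD to every pair of rows produces no changes in the tableau, so no row becomes fully distinguished — the join is lossy.
Dependency preservation: the restricted closure of {CEF} across the fragments never reaches {DG}, so CEF → DG cannot be enforced without a join — not preserved.

lossy and not dependency-preserving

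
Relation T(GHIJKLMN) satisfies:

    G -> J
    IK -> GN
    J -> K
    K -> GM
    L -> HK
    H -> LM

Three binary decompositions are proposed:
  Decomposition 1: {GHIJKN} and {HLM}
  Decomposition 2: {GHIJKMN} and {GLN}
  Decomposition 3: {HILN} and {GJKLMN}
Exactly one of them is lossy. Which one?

Decomposition 2

Decomposition 1: common = {H}, closure = {GHJKLM} → lossless.
Decomposition 2: common = {GN}, closure = {GJKMN} → lossy.
Decomposition 3: common = {LN}, closure = {GHJKLMN} → lossless.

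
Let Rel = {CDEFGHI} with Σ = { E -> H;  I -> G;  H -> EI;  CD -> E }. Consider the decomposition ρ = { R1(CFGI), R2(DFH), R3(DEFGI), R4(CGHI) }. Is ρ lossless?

No

Chase test. Columns are CDEFGHI; row i has aⱼ where attribute j ∈ Ri, else bᵢⱼ.
Initial tableau (one row per fragment):
  row 1: a1 b12 b13 a4 a5 b16 a7
  row 2: b21 a2 b23 a4 b25 a6 b27
  row 3: b31 a2 a3 a4 a5 b36 a7
  row 4: a1 b42 b43 b44 a5 a6 a7
Rows 2 and 4 agree on H; apply H→EI and equate their EI entries.
Rows 1 and 2 agree on I; apply I→G and equate their G entries.
No row becomes fully distinguished — the join is lossy.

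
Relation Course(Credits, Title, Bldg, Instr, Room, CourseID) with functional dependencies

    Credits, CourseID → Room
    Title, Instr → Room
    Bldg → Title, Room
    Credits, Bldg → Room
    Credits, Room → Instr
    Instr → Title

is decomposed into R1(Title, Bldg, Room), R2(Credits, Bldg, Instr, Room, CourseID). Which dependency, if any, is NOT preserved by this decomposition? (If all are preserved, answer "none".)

Check Instr → Title: no single fragment contains all of {Title, Instr}, and the restricted closure of {Instr} across the fragments never reaches {Title}.
Credits, CourseID → Room is preserved.
Title, Instr → Room is preserved.
Bldg → Title, Room is preserved.
Credits, Bldg → Room is preserved.
Credits, Room → Instr is preserved.

Instr → Title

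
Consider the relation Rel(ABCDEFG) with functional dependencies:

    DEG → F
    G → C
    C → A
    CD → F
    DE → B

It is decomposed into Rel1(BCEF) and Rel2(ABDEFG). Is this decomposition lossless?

Common attributes: Rel1 ∩ Rel2 = {BEF}.
No dependency enlarges {BEF}, so (BEF)⁺ = {BEF}.
The closure contains neither all of Rel1 = {BCEF} nor all of Rel2 = {ABDEFG}, so the common attributes are not a superkey of either fragment. The join is lossy.

No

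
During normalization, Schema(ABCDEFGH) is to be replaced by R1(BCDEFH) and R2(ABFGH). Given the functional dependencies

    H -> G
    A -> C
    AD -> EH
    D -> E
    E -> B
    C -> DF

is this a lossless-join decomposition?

Common attributes: R1 ∩ R2 = {BFH}.
Closure of {BFH}: H → G applies, adding G. So (BFH)⁺ = {BFGH}.
The closure contains neither all of R1 = {BCDEFH} nor all of R2 = {ABFGH}, so the common attributes are not a superkey of either fragment. The join is lossy.

No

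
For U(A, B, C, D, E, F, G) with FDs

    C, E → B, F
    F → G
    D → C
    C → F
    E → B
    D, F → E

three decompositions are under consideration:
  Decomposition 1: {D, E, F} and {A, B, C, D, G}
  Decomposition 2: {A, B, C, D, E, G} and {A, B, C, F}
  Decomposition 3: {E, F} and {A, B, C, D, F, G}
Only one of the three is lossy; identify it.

Decomposition 1: common = {D}, closure = {B, C, D, E, F, G} → lossless.
Decomposition 2: common = {A, B, C}, closure = {A, B, C, F, G} → lossless.
Decomposition 3: common = {F}, closure = {F, G} → lossy.

Decomposition 3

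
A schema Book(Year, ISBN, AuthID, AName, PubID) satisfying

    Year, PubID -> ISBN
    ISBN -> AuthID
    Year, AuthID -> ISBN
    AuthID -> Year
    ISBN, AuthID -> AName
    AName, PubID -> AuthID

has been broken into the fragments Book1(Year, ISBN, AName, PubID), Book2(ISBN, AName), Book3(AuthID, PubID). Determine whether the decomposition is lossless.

Chase test. Columns are Year, ISBN, AuthID, AName, PubID; row i has aⱼ where attribute j ∈ Booki, else bᵢⱼ.
Initial tableau (one row per fragment):
  row 1: a1 a2 b13 a4 a5
  row 2: b21 a2 b23 a4 b25
  row 3: b31 b32 a3 b34 a5
Rows 1 and 2 agree on ISBN; apply ISBN→AuthID and equate their AuthID entries.
Rows 1 and 2 agree on AuthID; apply AuthID→Year and equate their Year entries.
No row becomes fully distinguished — the join is lossy.

No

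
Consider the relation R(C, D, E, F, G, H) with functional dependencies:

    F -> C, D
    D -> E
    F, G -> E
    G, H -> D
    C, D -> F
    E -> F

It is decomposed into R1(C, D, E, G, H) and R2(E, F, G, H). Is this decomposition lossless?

Common attributes: R1 ∩ R2 = {E, G, H}.
Closure of {E, G, H}: G, H → D applies, adding D; E → F applies, adding F; F → C, D applies, adding C. So (E, G, H)⁺ = {C, D, E, F, G, H}.
This closure contains every attribute of R1, so R1 ∩ R2 → R1. The join is lossless.

Yes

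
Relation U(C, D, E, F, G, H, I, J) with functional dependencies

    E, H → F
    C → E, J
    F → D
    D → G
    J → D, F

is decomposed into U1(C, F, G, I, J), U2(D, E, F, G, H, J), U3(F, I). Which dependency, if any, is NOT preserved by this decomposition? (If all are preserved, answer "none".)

C → E, J

Check C → E, J: no single fragment contains all of {C, E, J}, and the restricted closure of {C} across the fragments never reaches {E, J}.
E, H → F is preserved.
F → D is preserved.
D → G is preserved.
J → D, F is preserved.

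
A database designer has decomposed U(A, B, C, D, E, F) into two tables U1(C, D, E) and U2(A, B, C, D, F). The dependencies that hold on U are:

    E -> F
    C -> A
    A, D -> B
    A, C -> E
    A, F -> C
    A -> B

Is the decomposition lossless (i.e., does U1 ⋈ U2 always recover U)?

Common attributes: U1 ∩ U2 = {C, D}.
Closure of {C, D}: C → A applies, adding A; A, D → B applies, adding B; A, C → E applies, adding E; E → F applies, adding F. So (C, D)⁺ = {A, B, C, D, E, F}.
This closure contains every attribute of U1, so U1 ∩ U2 → U1. The join is lossless.

Yes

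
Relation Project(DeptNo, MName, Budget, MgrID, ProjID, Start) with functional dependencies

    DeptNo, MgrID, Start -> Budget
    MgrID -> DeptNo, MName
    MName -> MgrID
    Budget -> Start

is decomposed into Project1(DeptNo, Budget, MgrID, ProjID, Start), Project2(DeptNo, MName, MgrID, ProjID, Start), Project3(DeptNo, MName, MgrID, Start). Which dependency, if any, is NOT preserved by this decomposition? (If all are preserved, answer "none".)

none

DeptNo, MgrID, Start → Budget lies within Project1.
MgrID → DeptNo, MName lies within Project2.
MName → MgrID lies within Project2.
Budget → Start lies within Project1.
Every dependency is enforceable on the fragments, so the decomposition is dependency-preserving.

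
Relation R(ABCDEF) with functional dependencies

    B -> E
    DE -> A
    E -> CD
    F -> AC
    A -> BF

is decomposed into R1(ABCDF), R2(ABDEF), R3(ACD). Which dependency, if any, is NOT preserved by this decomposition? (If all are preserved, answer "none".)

B → E lies within R2.
DE → A lies within R2.
E → CD: restricted closure across fragments reaches CD.
F → AC lies within R1.
A → BF lies within R1.
Every dependency is enforceable on the fragments, so the decomposition is dependency-preserving.

none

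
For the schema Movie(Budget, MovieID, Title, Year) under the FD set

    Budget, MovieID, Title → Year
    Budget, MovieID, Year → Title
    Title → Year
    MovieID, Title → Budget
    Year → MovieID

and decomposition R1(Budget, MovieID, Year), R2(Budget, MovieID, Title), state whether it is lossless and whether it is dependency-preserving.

lossy and not dependency-preserving

Lossless test: (Budget, MovieID)⁺ = {Budget, MovieID}, which is a superkey of neither fragment — lossy.
Dependency preservation: the restricted closure of {Budget, MovieID, Title} across the fragments never reaches {Year}, so Budget, MovieID, Title → Year cannot be enforced without a join — not preserved.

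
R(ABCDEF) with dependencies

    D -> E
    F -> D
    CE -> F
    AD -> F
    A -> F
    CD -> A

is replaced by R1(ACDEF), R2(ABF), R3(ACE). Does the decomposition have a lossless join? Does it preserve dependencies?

Lossless test (chase): Rows 1 and 2 agree on F; apply F→D and equate their D entries. Rows 1 and 3 agree on CE; apply CE→F and equate their F entries. Rows 1 and 2 agree on D; apply D→E and equate their E entries. Rows 1 and 3 agree on F; apply F→D and equate their D entries. No row becomes fully distinguished — the join is lossy.
Dependency preservation: every FD's attributes lie within a single fragment, so each can be enforced locally — preserved.

lossy but dependency-preserving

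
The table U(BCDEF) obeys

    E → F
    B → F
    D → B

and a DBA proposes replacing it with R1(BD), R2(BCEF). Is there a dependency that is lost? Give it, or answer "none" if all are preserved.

E → F lies within R2.
B → F lies within R2.
D → B lies within R1.
Every dependency is enforceable on the fragments, so the decomposition is dependency-preserving.

none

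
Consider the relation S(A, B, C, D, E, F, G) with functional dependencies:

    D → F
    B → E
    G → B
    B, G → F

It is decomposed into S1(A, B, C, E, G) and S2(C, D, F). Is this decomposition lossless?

No

Common attributes: S1 ∩ S2 = {C}.
No dependency enlarges {C}, so (C)⁺ = {C}.
The closure contains neither all of S1 = {A, B, C, E, G} nor all of S2 = {C, D, F}, so the common attributes are not a superkey of either fragment. The join is lossy.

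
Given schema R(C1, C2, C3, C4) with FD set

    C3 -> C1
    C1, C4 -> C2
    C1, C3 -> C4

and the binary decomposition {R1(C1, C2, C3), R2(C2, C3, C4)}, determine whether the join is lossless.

Common attributes: R1 ∩ R2 = {C2, C3}.
Closure of {C2, C3}: C3 → C1 applies, adding C1; C1, C3 → C4 applies, adding C4. So (C2, C3)⁺ = {C1, C2, C3, C4}.
This closure contains every attribute of R1, so R1 ∩ R2 → R1. The join is lossless.

Yes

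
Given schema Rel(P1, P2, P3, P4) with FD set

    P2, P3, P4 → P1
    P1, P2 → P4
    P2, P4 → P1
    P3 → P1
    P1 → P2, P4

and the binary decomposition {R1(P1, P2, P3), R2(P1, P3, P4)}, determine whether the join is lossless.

Yes

Common attributes: R1 ∩ R2 = {P1, P3}.
Closure of {P1, P3}: P1 → P2, P4 applies, adding P2, P4. So (P1, P3)⁺ = {P1, P2, P3, P4}.
This closure contains every attribute of R1, so R1 ∩ R2 → R1. The join is lossless.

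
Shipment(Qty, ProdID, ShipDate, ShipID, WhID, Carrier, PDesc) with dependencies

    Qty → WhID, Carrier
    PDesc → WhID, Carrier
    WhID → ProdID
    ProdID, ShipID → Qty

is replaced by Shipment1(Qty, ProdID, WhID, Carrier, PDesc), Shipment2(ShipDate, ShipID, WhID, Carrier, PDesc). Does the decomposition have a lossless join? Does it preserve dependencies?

lossy and not dependency-preserving

Lossless test: (WhID, Carrier, PDesc)⁺ = {ProdID, WhID, Carrier, PDesc}, which is a superkey of neither fragment — lossy.
Dependency preservation: the restricted closure of {ProdID, ShipID} across the fragments never reaches {Qty}, so ProdID, ShipID → Qty cannot be enforced without a join — not preserved.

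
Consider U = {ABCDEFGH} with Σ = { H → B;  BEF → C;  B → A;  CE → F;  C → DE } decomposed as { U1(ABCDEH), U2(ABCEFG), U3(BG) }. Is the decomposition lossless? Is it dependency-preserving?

Lossless test (chase): Rows 1 and 3 agree on B; apply B→A and equate their A entries. Rows 1 and 2 agree on CE; apply CE→F and equate their F entries. Rows 1 and 2 agree on C; apply C→DE and equate their DE entries. No row becomes fully distinguished — the join is lossy.
Dependency preservation: every FD's attributes lie within a single fragment, so each can be enforced locally — preserved.

lossy but dependency-preserving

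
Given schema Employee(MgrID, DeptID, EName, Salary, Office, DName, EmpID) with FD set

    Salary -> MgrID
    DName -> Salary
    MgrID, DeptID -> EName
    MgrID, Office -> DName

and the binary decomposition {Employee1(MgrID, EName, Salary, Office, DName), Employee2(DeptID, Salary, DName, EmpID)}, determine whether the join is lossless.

Common attributes: Employee1 ∩ Employee2 = {Salary, DName}.
Closure of {Salary, DName}: Salary → MgrID applies, adding MgrID. So (Salary, DName)⁺ = {MgrID, Salary, DName}.
The closure contains neither all of Employee1 = {MgrID, EName, Salary, Office, DName} nor all of Employee2 = {DeptID, Salary, DName, EmpID}, so the common attributes are not a superkey of either fragment. The join is lossy.

No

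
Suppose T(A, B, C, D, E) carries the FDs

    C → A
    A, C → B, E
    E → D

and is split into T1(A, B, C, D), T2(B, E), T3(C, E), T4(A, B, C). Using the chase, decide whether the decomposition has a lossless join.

Yes

Chase test. Columns are A, B, C, D, E; row i has aⱼ where attribute j ∈ Ti, else bᵢⱼ.
Initial tableau (one row per fragment):
  row 1: a1 a2 a3 a4 b15
  row 2: b21 a2 b23 b24 a5
  row 3: b31 b32 a3 b34 a5
  row 4: a1 a2 a3 b44 b45
Rows 1 and 3 agree on C; apply C→A and equate their A entries.
Rows 1 and 3 agree on A, C; apply A, C→B, E and equate their B, E entries.
Rows 1 and 4 agree on A, C; apply A, C→B, E and equate their B, E entries.
Rows 1 and 2 agree on E; apply E→D and equate their D entries.
Rows 1 and 3 agree on E; apply E→D and equate their D entries.
Rows 1 and 4 agree on E; apply E→D and equate their D entries.
Row 1 is now all distinguished symbols — the join is lossless.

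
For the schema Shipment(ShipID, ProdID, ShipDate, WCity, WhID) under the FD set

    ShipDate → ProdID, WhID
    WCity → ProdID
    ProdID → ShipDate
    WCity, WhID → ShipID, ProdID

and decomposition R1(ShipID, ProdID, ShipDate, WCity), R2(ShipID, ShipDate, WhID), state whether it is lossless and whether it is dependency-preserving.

Lossless test: (ShipID, ShipDate)⁺ = {ShipID, ProdID, ShipDate, WhID}, which contains all of one fragment — lossless.
Dependency preservation: ShipDate → ProdID, WhID; WCity, WhID → ShipID, ProdID are not contained in any single fragment, but the restricted closure of each left-hand side across the fragments still reaches the right-hand side; the remaining FDs each lie inside some fragment. All dependencies are preserved.

lossless and dependency-preserving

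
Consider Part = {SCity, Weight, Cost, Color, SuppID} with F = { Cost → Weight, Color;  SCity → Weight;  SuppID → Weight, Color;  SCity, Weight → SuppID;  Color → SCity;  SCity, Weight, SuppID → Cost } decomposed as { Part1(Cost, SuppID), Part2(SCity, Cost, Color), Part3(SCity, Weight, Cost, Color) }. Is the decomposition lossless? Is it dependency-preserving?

lossless and dependency-preserving

Lossless test (chase): Rows 1 and 2 agree on Cost; apply Cost→Weight, Color and equate their Weight, Color entries. Rows 1 and 3 agree on Cost; apply Cost→Weight, Color and equate their Weight, Color entries. Rows 2 and 3 agree on SCity, Weight; apply SCity, Weight→SuppID and equate their SuppID entries. Rows 1 and 2 agree on Color; apply Color→SCity and equate their SCity entries. Rows 1 and 2 agree on SCity, Weight; apply SCity, Weight→SuppID and equate their SuppID entries. Row 1 is now all distinguished symbols — the join is lossless.
Dependency preservation: SuppID → Weight, Color; SCity, Weight → SuppID; SCity, Weight, SuppID → Cost are not contained in any single fragment, but the restricted closure of each left-hand side across the fragments still reaches the right-hand side; the remaining FDs each lie inside some fragment. All dependencies are preserved.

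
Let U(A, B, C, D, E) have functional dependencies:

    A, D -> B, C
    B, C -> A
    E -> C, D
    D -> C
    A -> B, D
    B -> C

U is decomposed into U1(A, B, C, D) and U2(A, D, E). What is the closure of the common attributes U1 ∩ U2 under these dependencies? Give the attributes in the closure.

U1 ∩ U2 = {A, D}.
A, D → B, C applies, adding B, C
Closure: {A, B, C, D}.

A, B, C, D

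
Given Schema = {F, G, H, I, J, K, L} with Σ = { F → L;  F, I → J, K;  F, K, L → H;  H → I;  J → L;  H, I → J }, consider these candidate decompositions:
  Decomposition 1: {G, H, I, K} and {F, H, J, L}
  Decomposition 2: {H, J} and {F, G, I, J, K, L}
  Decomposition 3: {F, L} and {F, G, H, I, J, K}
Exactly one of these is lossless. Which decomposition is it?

Decomposition 1: common = {H}, closure = {H, I, J, L} → lossy.
Decomposition 2: common = {J}, closure = {J, L} → lossy.
Decomposition 3: common = {F}, closure = {F, L} → lossless.

Decomposition 3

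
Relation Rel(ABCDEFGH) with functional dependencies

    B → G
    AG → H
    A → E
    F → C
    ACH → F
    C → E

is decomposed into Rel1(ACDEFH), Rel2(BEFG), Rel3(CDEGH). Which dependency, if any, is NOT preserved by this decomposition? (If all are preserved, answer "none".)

AG → H

Check AG → H: no single fragment contains all of {AGH}, and the restricted closure of {AG} across the fragments never reaches {H}.
B → G is preserved.
A → E is preserved.
F → C is preserved.
ACH → F is preserved.
C → E is preserved.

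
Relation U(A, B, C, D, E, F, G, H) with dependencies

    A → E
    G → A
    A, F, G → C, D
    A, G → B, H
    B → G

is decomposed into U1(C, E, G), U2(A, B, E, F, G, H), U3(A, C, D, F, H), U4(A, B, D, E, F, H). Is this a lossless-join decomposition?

Chase test. Columns are A, B, C, D, E, F, G, H; row i has aⱼ where attribute j ∈ Ui, else bᵢⱼ.
Initial tableau (one row per fragment):
  row 1: b11 b12 a3 b14 a5 b16 a7 b18
  row 2: a1 a2 b23 b24 a5 a6 a7 a8
  row 3: a1 b32 a3 a4 b35 a6 b37 a8
  row 4: a1 a2 b43 a4 a5 a6 b47 a8
Rows 2 and 3 agree on A; apply A→E and equate their E entries.
Rows 1 and 2 agree on G; apply G→A and equate their A entries.
Rows 1 and 2 agree on A, G; apply A, G→B, H and equate their B, H entries.
Rows 1 and 4 agree on B; apply B→G and equate their G entries.
Rows 2 and 4 agree on A, F, G; apply A, F, G→C, D and equate their C, D entries.
No row becomes fully distinguished — the join is lossy.

No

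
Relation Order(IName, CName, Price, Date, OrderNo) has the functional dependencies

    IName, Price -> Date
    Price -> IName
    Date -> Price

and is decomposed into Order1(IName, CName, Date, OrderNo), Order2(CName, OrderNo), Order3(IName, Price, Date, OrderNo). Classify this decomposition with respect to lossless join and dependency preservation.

Lossless test (chase): Rows 1 and 3 agree on Date; apply Date→Price and equate their Price entries. Row 1 is now all distinguished symbols — the join is lossless.
Dependency preservation: every FD's attributes lie within a single fragment, so each can be enforced locally — preserved.

lossless and dependency-preserving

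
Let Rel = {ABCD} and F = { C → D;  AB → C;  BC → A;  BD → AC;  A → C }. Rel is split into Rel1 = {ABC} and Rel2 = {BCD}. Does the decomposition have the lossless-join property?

Yes

Common attributes: Rel1 ∩ Rel2 = {BC}.
Closure of {BC}: C → D applies, adding D; BC → A applies, adding A. So (BC)⁺ = {ABCD}.
This closure contains every attribute of Rel1, so Rel1 ∩ Rel2 → Rel1. The join is lossless.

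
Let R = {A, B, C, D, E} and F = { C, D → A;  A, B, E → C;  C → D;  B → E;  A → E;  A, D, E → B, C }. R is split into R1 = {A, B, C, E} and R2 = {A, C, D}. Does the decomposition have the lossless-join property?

Yes

Common attributes: R1 ∩ R2 = {A, C}.
Closure of {A, C}: C → D applies, adding D; A → E applies, adding E; A, D, E → B, C applies, adding B. So (A, C)⁺ = {A, B, C, D, E}.
This closure contains every attribute of R1, so R1 ∩ R2 → R1. The join is lossless.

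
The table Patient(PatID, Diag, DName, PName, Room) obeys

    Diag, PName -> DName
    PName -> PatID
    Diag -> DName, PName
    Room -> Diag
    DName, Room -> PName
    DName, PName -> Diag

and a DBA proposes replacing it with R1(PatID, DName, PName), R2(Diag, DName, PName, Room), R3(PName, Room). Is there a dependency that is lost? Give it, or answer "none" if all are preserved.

Diag, PName → DName lies within R2.
PName → PatID lies within R1.
Diag → DName, PName lies within R2.
Room → Diag lies within R2.
DName, Room → PName lies within R2.
DName, PName → Diag lies within R2.
Every dependency is enforceable on the fragments, so the decomposition is dependency-preserving.

none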